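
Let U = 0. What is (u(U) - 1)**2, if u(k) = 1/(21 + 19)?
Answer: 1521/1600 ≈ 0.95062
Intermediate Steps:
u(k) = 1/40
(u(U) - 1)**2 = (1/40 - 1)**2 = (-39/40)**2 = 1521/1600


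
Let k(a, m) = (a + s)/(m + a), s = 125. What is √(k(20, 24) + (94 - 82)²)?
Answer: √71291/22 ≈ 12.137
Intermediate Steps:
k(a, m) = (125 + a)/(a + m) (k(a, m) = (a + 125)/(m + a) = (125 + a)/(a + m))
√(k(20, 24) + (94 - 82)²) = √((125 + 20)/(20 + 24) + (94 - 82)²) = √(145/44 + 12²) = √((1/44)*145 + 144) = √(145/44 + 144) = √(6481/44) = √71291/22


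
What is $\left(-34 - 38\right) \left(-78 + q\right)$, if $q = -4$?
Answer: $5904$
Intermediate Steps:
$\left(-34 - 38\right) \left(-78 + q\right) = \left(-34 - 38\right) \left(-78 - 4\right) = \left(-72\right) \left(-82\right) = 5904$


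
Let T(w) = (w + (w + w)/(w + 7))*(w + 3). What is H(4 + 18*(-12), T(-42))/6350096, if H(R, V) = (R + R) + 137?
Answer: -287/6350096 ≈ -4.5196e-5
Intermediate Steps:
T(w) = (3 + w)*(w + 2*w/(7 + w)) (T(w) = (w + (2*w)/(7 + w))*(3 + w) = (w + 2*w/(7 + w))*(3 + w) = (3 + w)*(w + 2*w/(7 + w)))
H(R, V) = 137 + 2*R (H(R, V) = 2*R + 137 = 137 + 2*R)
H(4 + 18*(-12), T(-42))/6350096 = (137 + 2*(4 + 18*(-12)))/6350096 = (137 + 2*(4 - 216))*(1/6350096) = (137 + 2*(-212))*(1/6350096) = (137 - 424)*(1/6350096) = -287*1/6350096 = -287/6350096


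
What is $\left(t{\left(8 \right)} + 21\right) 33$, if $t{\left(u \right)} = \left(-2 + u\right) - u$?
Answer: $627$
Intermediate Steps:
$t{\left(u \right)} = -2$
$\left(t{\left(8 \right)} + 21\right) 33 = \left(-2 + 21\right) 33 = 19 \cdot 33 = 627$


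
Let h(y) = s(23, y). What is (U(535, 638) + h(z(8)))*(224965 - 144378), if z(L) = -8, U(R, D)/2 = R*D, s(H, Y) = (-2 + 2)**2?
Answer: 55013521420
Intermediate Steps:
s(H, Y) = 0 (s(H, Y) = 0**2 = 0)
U(R, D) = 2*D*R (U(R, D) = 2*(R*D) = 2*(D*R) = 2*D*R)
h(y) = 0
(U(535, 638) + h(z(8)))*(224965 - 144378) = (2*638*535 + 0)*(224965 - 144378) = (682660 + 0)*80587 = 682660*80587 = 55013521420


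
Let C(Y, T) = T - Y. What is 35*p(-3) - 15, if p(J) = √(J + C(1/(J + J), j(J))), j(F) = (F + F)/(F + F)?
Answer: -15 + 35*I*√66/6 ≈ -15.0 + 47.39*I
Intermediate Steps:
j(F) = 1 (j(F) = (2*F)/((2*F)) = (2*F)*(1/(2*F)) = 1)
p(J) = √(1 + J - 1/(2*J)) (p(J) = √(J + (1 - 1/(J + J))) = √(J + (1 - 1/(2*J))) = √(1 + J - 1/(2*J)))
35*p(-3) - 15 = 35*(√(4 - 2/(-3) + 4*(-3))/2) - 15 = 35*(√(4 - 2*(-⅓) - 12)/2) - 15 = 35*(√(4 + ⅔ - 12)/2) - 15 = 35*(√(-22/3)/2) - 15 = 35*((I*√66/3)/2) - 15 = 35*(I*√66/6) - 15 = 35*I*√66/6 - 15 = -15 + 35*I*√66/6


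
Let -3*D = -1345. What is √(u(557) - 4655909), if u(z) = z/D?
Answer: I*√8422653531230/1345 ≈ 2157.8*I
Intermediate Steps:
D = 1345/3 (D = -⅓*(-1345) = 1345/3 ≈ 448.33)
u(z) = 3*z/1345 (u(z) = z/(1345/3) = z*(3/1345) = 3*z/1345)
√(u(557) - 4655909) = √((3/1345)*557 - 4655909) = √(1671/1345 - 4655909) = √(-6262195934/1345) = I*√8422653531230/1345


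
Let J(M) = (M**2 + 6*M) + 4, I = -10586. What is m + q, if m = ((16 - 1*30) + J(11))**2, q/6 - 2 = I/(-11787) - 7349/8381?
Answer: 1032030387815/32928949 ≈ 31341.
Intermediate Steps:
q = 399344594/32928949 (q = 12 + 6*(-10586/(-11787) - 7349/8381) = 12 + 6*(-10586*(-1/11787) - 7349*1/8381) = 12 + 6*(10586/11787 - 7349/8381) = 12 + 6*(2098603/98786847) = 12 + 4197206/32928949 = 399344594/32928949 ≈ 12.127)
J(M) = 4 + M**2 + 6*M
m = 31329 (m = ((16 - 1*30) + (4 + 11**2 + 6*11))**2 = ((16 - 30) + (4 + 121 + 66))**2 = (-14 + 191)**2 = 177**2 = 31329)
m + q = 31329 + 399344594/32928949 = 1032030387815/32928949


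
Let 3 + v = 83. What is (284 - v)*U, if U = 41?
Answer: 8364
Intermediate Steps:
v = 80 (v = -3 + 83 = 80)
(284 - v)*U = (284 - 1*80)*41 = (284 - 80)*41 = 204*41 = 8364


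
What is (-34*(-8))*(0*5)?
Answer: 0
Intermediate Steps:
(-34*(-8))*(0*5) = 272*0 = 0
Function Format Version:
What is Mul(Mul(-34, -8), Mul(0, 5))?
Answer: 0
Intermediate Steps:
Mul(Mul(-34, -8), Mul(0, 5)) = Mul(272, 0) = 0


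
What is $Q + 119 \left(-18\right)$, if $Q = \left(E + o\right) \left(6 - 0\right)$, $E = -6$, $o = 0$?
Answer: $-2178$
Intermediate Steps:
$Q = -36$ ($Q = \left(-6 + 0\right) \left(6 - 0\right) = - 6 \left(6 + 0\right) = \left(-6\right) 6 = -36$)
$Q + 119 \left(-18\right) = -36 + 119 \left(-18\right) = -36 - 2142 = -2178$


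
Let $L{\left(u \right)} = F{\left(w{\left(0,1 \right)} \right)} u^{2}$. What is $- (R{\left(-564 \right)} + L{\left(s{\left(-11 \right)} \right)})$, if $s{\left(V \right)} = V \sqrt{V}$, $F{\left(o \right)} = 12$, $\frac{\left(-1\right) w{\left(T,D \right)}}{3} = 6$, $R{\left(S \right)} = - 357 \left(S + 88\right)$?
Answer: $-153960$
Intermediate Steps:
$R{\left(S \right)} = -31416 - 357 S$ ($R{\left(S \right)} = - 357 \left(88 + S\right) = -31416 - 357 S$)
$w{\left(T,D \right)} = -18$ ($w{\left(T,D \right)} = \left(-3\right) 6 = -18$)
$s{\left(V \right)} = V^{\frac{3}{2}}$
$L{\left(u \right)} = 12 u^{2}$
$- (R{\left(-564 \right)} + L{\left(s{\left(-11 \right)} \right)}) = - (\left(-31416 - -201348\right) + 12 \left(\left(-11\right)^{\frac{3}{2}}\right)^{2}) = - (\left(-31416 + 201348\right) + 12 \left(- 11 i \sqrt{11}\right)^{2}) = - (169932 + 12 \left(-1331\right)) = - (169932 - 15972) = \left(-1\right) 153960 = -153960$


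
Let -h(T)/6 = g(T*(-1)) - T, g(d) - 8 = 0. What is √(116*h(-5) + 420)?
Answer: 2*I*√2157 ≈ 92.887*I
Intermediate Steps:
g(d) = 8 (g(d) = 8 + 0 = 8)
h(T) = -48 + 6*T (h(T) = -6*(8 - T) = -48 + 6*T)
√(116*h(-5) + 420) = √(116*(-48 + 6*(-5)) + 420) = √(116*(-48 - 30) + 420) = √(116*(-78) + 420) = √(-9048 + 420) = √(-8628) = 2*I*√2157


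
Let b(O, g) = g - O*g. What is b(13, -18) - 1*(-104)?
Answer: 320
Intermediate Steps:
b(O, g) = g - O*g
b(13, -18) - 1*(-104) = -18*(1 - 1*13) - 1*(-104) = -18*(1 - 13) + 104 = -18*(-12) + 104 = 216 + 104 = 320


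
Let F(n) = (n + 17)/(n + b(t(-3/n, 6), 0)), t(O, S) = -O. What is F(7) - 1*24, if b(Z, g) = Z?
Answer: -270/13 ≈ -20.769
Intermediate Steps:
F(n) = (17 + n)/(n + 3/n) (F(n) = (n + 17)/(n - (-3)/n) = (17 + n)/(n + 3/n))
F(7) - 1*24 = 7*(17 + 7)/(3 + 7**2) - 1*24 = 7*24/(3 + 49) - 24 = 7*24/52 - 24 = 7*(1/52)*24 - 24 = 42/13 - 24 = -270/13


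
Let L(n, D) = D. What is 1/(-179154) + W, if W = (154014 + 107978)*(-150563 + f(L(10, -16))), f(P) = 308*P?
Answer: -7298267814191089/179154 ≈ -4.0737e+10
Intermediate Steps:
W = -40737398072 (W = (154014 + 107978)*(-150563 + 308*(-16)) = 261992*(-150563 - 4928) = 261992*(-155491) = -40737398072)
1/(-179154) + W = 1/(-179154) - 40737398072 = -1/179154 - 40737398072 = -7298267814191089/179154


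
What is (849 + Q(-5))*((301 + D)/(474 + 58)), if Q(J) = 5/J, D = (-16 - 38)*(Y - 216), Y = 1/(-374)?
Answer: 474346184/24871 ≈ 19072.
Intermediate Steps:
Y = -1/374 ≈ -0.0026738
D = 2181195/187 (D = (-16 - 38)*(-1/374 - 216) = -54*(-80785/374) = 2181195/187 ≈ 11664.)
(849 + Q(-5))*((301 + D)/(474 + 58)) = (849 + 5/(-5))*((301 + 2181195/187)/(474 + 58)) = (849 + 5*(-⅕))*((2237482/187)/532) = (849 - 1)*((2237482/187)*(1/532)) = 848*(1118741/49742) = 474346184/24871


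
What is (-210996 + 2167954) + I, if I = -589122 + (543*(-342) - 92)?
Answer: 1182038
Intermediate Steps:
I = -774920 (I = -589122 + (-185706 - 92) = -589122 - 185798 = -774920)
(-210996 + 2167954) + I = (-210996 + 2167954) - 774920 = 1956958 - 774920 = 1182038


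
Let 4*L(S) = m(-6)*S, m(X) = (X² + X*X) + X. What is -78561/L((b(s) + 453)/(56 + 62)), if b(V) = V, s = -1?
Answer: -1545033/1243 ≈ -1243.0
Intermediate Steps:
m(X) = X + 2*X² (m(X) = (X² + X²) + X = 2*X² + X = X + 2*X²)
L(S) = 33*S/2 (L(S) = ((-6*(1 + 2*(-6)))*S)/4 = ((-6*(1 - 12))*S)/4 = ((-6*(-11))*S)/4 = (66*S)/4 = 33*S/2)
-78561/L((b(s) + 453)/(56 + 62)) = -78561*2*(56 + 62)/(33*(-1 + 453)) = -78561/(33*(452/118)/2) = -78561/(33*(452*(1/118))/2) = -78561/((33/2)*(226/59)) = -78561/3729/59 = -78561*59/3729 = -1545033/1243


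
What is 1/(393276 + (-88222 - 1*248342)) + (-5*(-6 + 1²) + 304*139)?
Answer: 2397840073/56712 ≈ 42281.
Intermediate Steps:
1/(393276 + (-88222 - 1*248342)) + (-5*(-6 + 1²) + 304*139) = 1/(393276 + (-88222 - 248342)) + (-5*(-6 + 1) + 42256) = 1/(393276 - 336564) + (-5*(-5) + 42256) = 1/56712 + (25 + 42256) = 1/56712 + 42281 = 2397840073/56712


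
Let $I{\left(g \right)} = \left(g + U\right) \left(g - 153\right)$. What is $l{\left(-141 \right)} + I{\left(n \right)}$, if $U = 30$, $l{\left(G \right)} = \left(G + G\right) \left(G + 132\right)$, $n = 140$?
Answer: $328$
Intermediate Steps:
$l{\left(G \right)} = 2 G \left(132 + G\right)$
$I{\left(g \right)} = \left(-153 + g\right) \left(30 + g\right)$ ($I{\left(g \right)} = \left(g + 30\right) \left(g - 153\right) = \left(30 + g\right) \left(-153 + g\right) = \left(-153 + g\right) \left(30 + g\right)$)
$l{\left(-141 \right)} + I{\left(n \right)} = 2 \left(-141\right) \left(132 - 141\right) - \left(21810 - 19600\right) = 2 \left(-141\right) \left(-9\right) - 2210 = 2538 - 2210 = 328$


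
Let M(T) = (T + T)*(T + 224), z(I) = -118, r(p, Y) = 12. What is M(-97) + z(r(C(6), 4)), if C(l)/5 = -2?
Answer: -24756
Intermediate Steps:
C(l) = -10 (C(l) = 5*(-2) = -10)
M(T) = 2*T*(224 + T) (M(T) = (2*T)*(224 + T) = 2*T*(224 + T))
M(-97) + z(r(C(6), 4)) = 2*(-97)*(224 - 97) - 118 = 2*(-97)*127 - 118 = -24638 - 118 = -24756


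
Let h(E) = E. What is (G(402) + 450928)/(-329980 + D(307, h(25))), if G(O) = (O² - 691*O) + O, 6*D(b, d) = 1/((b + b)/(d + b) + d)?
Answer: -4481317392/4412162497 ≈ -1.0157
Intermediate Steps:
D(b, d) = 1/(6*(d + 2*b/(b + d))) (D(b, d) = 1/(6*((b + b)/(d + b) + d)) = 1/(6*((2*b)/(b + d) + d)) = 1/(6*(2*b/(b + d) + d)) = 1/(6*(d + 2*b/(b + d))))
G(O) = O² - 690*O
(G(402) + 450928)/(-329980 + D(307, h(25))) = (402*(-690 + 402) + 450928)/(-329980 + (307 + 25)/(6*(25² + 2*307 + 307*25))) = (402*(-288) + 450928)/(-329980 + (⅙)*332/(625 + 614 + 7675)) = (-115776 + 450928)/(-329980 + (⅙)*332/8914) = 335152/(-329980 + (⅙)*(1/8914)*332) = 335152/(-329980 + 83/13371) = 335152/(-4412162497/13371) = 335152*(-13371/4412162497) = -4481317392/4412162497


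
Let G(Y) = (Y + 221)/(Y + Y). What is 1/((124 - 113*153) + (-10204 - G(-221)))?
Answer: -1/27369 ≈ -3.6538e-5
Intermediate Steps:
G(Y) = (221 + Y)/(2*Y) (G(Y) = (221 + Y)/((2*Y)) = (221 + Y)*(1/(2*Y)) = (221 + Y)/(2*Y))
1/((124 - 113*153) + (-10204 - G(-221))) = 1/((124 - 113*153) + (-10204 - (221 - 221)/(2*(-221)))) = 1/((124 - 17289) + (-10204 - (-1)*0/(2*221))) = 1/(-17165 + (-10204 - 1*0)) = 1/(-17165 + (-10204 + 0)) = 1/(-17165 - 10204) = 1/(-27369) = -1/27369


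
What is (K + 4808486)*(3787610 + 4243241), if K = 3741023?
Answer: 68659832902159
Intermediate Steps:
(K + 4808486)*(3787610 + 4243241) = (3741023 + 4808486)*(3787610 + 4243241) = 8549509*8030851 = 68659832902159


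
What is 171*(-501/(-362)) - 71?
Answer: 59969/362 ≈ 165.66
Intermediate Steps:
171*(-501/(-362)) - 71 = 171*(-501*(-1/362)) - 71 = 171*(501/362) - 71 = 85671/362 - 71 = 59969/362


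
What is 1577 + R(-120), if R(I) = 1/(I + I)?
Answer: 378479/240 ≈ 1577.0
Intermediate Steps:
R(I) = 1/(2*I)
1577 + R(-120) = 1577 + (1/2)/(-120) = 1577 + (1/2)*(-1/120) = 1577 - 1/240 = 378479/240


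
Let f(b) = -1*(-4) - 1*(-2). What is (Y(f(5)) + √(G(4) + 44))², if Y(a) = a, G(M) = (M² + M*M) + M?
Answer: 116 + 48*√5 ≈ 223.33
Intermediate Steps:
G(M) = M + 2*M² (G(M) = (M² + M²) + M = 2*M² + M = M + 2*M²)
f(b) = 6 (f(b) = 4 + 2 = 6)
(Y(f(5)) + √(G(4) + 44))² = (6 + √(4*(1 + 2*4) + 44))² = (6 + √(4*(1 + 8) + 44))² = (6 + √(4*9 + 44))² = (6 + √(36 + 44))² = (6 + √80)² = (6 + 4*√5)²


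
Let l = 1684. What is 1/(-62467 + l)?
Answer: -1/60783 ≈ -1.6452e-5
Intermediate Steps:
1/(-62467 + l) = 1/(-62467 + 1684) = 1/(-60783) = -1/60783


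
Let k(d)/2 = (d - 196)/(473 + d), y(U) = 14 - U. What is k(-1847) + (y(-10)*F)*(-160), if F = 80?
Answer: -70348119/229 ≈ -3.0720e+5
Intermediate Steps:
k(d) = 2*(-196 + d)/(473 + d) (k(d) = 2*((d - 196)/(473 + d)) = 2*((-196 + d)/(473 + d)) = 2*(-196 + d)/(473 + d))
k(-1847) + (y(-10)*F)*(-160) = 2*(-196 - 1847)/(473 - 1847) + ((14 - 1*(-10))*80)*(-160) = 2*(-2043)/(-1374) + ((14 + 10)*80)*(-160) = 2*(-1/1374)*(-2043) + (24*80)*(-160) = 681/229 + 1920*(-160) = 681/229 - 307200 = -70348119/229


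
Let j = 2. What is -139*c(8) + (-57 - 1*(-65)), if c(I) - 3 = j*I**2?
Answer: -18201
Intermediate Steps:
c(I) = 3 + 2*I**2
-139*c(8) + (-57 - 1*(-65)) = -139*(3 + 2*8**2) + (-57 - 1*(-65)) = -139*(3 + 2*64) + (-57 + 65) = -139*(3 + 128) + 8 = -139*131 + 8 = -18209 + 8 = -18201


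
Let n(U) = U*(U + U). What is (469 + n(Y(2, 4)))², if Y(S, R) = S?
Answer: 227529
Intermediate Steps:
n(U) = 2*U² (n(U) = U*(2*U) = 2*U²)
(469 + n(Y(2, 4)))² = (469 + 2*2²)² = (469 + 2*4)² = (469 + 8)² = 477² = 227529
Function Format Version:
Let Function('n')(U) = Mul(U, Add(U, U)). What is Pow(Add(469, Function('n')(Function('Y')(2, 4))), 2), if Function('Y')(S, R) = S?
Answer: 227529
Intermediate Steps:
Function('n')(U) = Mul(2, Pow(U, 2)) (Function('n')(U) = Mul(U, Mul(2, U)) = Mul(2, Pow(U, 2)))
Pow(Add(469, Function('n')(Function('Y')(2, 4))), 2) = Pow(Add(469, Mul(2, Pow(2, 2))), 2) = Pow(Add(469, Mul(2, 4)), 2) = Pow(Add(469, 8), 2) = Pow(477, 2) = 227529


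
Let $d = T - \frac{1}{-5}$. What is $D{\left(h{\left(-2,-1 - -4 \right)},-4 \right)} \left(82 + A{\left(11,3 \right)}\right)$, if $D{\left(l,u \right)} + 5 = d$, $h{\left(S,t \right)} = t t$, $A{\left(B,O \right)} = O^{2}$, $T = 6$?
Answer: $\frac{546}{5} \approx 109.2$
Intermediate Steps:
$h{\left(S,t \right)} = t^{2}$
$d = \frac{31}{5}$ ($d = 6 - \frac{1}{-5} = 6 - - \frac{1}{5} = 6 + \frac{1}{5} = \frac{31}{5} \approx 6.2$)
$D{\left(l,u \right)} = \frac{6}{5}$ ($D{\left(l,u \right)} = -5 + \frac{31}{5} = \frac{6}{5}$)
$D{\left(h{\left(-2,-1 - -4 \right)},-4 \right)} \left(82 + A{\left(11,3 \right)}\right) = \frac{6 \left(82 + 3^{2}\right)}{5} = \frac{6 \left(82 + 9\right)}{5} = \frac{6}{5} \cdot 91 = \frac{546}{5}$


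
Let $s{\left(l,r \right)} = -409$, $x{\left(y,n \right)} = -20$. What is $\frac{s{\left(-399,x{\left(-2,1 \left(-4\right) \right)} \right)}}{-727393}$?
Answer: $\frac{409}{727393} \approx 0.00056228$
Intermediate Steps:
$\frac{s{\left(-399,x{\left(-2,1 \left(-4\right) \right)} \right)}}{-727393} = - \frac{409}{-727393} = \left(-409\right) \left(- \frac{1}{727393}\right) = \frac{409}{727393}$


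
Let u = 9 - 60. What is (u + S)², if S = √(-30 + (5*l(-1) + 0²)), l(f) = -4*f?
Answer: (51 - I*√10)² ≈ 2591.0 - 322.55*I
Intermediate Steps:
S = I*√10 (S = √(-30 + (5*(-4*(-1)) + 0²)) = √(-30 + (5*4 + 0)) = √(-30 + (20 + 0)) = √(-30 + 20) = √(-10) = I*√10 ≈ 3.1623*I)
u = -51
(u + S)² = (-51 + I*√10)²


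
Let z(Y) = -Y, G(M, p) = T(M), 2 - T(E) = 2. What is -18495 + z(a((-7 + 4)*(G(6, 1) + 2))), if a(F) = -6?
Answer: -18489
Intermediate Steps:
T(E) = 0 (T(E) = 2 - 1*2 = 2 - 2 = 0)
G(M, p) = 0
-18495 + z(a((-7 + 4)*(G(6, 1) + 2))) = -18495 - 1*(-6) = -18495 + 6 = -18489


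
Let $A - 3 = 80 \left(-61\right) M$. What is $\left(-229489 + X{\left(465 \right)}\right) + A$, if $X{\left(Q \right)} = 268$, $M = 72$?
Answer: $-580578$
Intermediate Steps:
$A = -351357$ ($A = 3 + 80 \left(-61\right) 72 = 3 - 351360 = -351357$)
$\left(-229489 + X{\left(465 \right)}\right) + A = \left(-229489 + 268\right) - 351357 = -229221 - 351357 = -580578$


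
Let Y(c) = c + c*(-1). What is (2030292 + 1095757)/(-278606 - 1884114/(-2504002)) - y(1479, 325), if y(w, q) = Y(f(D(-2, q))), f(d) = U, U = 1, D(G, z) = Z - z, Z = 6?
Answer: -3913816474049/348814048549 ≈ -11.220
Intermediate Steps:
D(G, z) = 6 - z
f(d) = 1
Y(c) = 0 (Y(c) = c - c = 0)
y(w, q) = 0
(2030292 + 1095757)/(-278606 - 1884114/(-2504002)) - y(1479, 325) = (2030292 + 1095757)/(-278606 - 1884114/(-2504002)) - 1*0 = 3126049/(-278606 - 1884114*(-1/2504002)) + 0 = 3126049/(-278606 + 942057/1252001) + 0 = 3126049/(-348814048549/1252001) + 0 = 3126049*(-1252001/348814048549) + 0 = -3913816474049/348814048549 + 0 = -3913816474049/348814048549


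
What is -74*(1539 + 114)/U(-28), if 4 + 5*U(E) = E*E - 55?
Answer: -4218/5 ≈ -843.60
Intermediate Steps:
U(E) = -59/5 + E**2/5 (U(E) = -4/5 + (E*E - 55)/5 = -4/5 + (E**2 - 55)/5 = -4/5 + (-55 + E**2)/5 = -4/5 + (-11 + E**2/5) = -59/5 + E**2/5)
-74*(1539 + 114)/U(-28) = -74*(1539 + 114)/(-59/5 + (1/5)*(-28)**2) = -122322/(-59/5 + (1/5)*784) = -122322/(-59/5 + 784/5) = -122322/145 = -74*57/5 = -4218/5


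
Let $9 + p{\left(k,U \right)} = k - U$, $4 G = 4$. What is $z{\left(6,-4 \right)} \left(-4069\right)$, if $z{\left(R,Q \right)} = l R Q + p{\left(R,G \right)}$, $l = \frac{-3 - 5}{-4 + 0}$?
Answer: $211588$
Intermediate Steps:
$G = 1$ ($G = \frac{1}{4} \cdot 4 = 1$)
$l = 2$ ($l = - \frac{8}{-4} = \left(-8\right) \left(- \frac{1}{4}\right) = 2$)
$p{\left(k,U \right)} = -9 + k - U$ ($p{\left(k,U \right)} = -9 - \left(U - k\right) = -9 + k - U$)
$z{\left(R,Q \right)} = -10 + R + 2 Q R$ ($z{\left(R,Q \right)} = 2 R Q - \left(10 - R\right) = 2 Q R - \left(10 - R\right) = 2 Q R + \left(-10 + R\right) = -10 + R + 2 Q R$)
$z{\left(6,-4 \right)} \left(-4069\right) = \left(-10 + 6 + 2 \left(-4\right) 6\right) \left(-4069\right) = \left(-10 + 6 - 48\right) \left(-4069\right) = \left(-52\right) \left(-4069\right) = 211588$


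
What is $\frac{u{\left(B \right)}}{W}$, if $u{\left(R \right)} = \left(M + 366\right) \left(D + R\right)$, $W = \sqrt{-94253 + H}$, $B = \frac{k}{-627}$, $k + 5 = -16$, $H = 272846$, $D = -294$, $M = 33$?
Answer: $- \frac{430073 \sqrt{178593}}{654841} \approx -277.55$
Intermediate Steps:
$k = -21$ ($k = -5 - 16 = -21$)
$B = \frac{7}{209}$ ($B = - \frac{21}{-627} = \left(-21\right) \left(- \frac{1}{627}\right) = \frac{7}{209} \approx 0.033493$)
$W = \sqrt{178593}$ ($W = \sqrt{-94253 + 272846} = \sqrt{178593} \approx 422.6$)
$u{\left(R \right)} = -117306 + 399 R$ ($u{\left(R \right)} = \left(33 + 366\right) \left(-294 + R\right) = 399 \left(-294 + R\right) = -117306 + 399 R$)
$\frac{u{\left(B \right)}}{W} = \frac{-117306 + 399 \cdot \frac{7}{209}}{\sqrt{178593}} = \left(-117306 + \frac{147}{11}\right) \frac{\sqrt{178593}}{178593} = - \frac{1290219 \frac{\sqrt{178593}}{178593}}{11} = - \frac{430073 \sqrt{178593}}{654841}$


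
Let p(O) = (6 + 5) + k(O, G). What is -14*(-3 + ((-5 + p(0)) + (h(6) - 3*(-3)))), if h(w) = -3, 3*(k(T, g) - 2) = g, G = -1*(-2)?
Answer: -490/3 ≈ -163.33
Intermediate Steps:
G = 2
k(T, g) = 2 + g/3
p(O) = 41/3 (p(O) = (6 + 5) + (2 + (⅓)*2) = 11 + (2 + ⅔) = 11 + 8/3 = 41/3)
-14*(-3 + ((-5 + p(0)) + (h(6) - 3*(-3)))) = -14*(-3 + ((-5 + 41/3) + (-3 - 3*(-3)))) = -14*(-3 + (26/3 + (-3 + 9))) = -14*(-3 + (26/3 + 6)) = -14*(-3 + 44/3) = -14*35/3 = -490/3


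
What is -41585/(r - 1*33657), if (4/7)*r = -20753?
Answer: 166340/279899 ≈ 0.59429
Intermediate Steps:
r = -145271/4 (r = (7/4)*(-20753) = -145271/4 ≈ -36318.)
-41585/(r - 1*33657) = -41585/(-145271/4 - 1*33657) = -41585/(-145271/4 - 33657) = -41585/(-279899/4) = -41585*(-4/279899) = 166340/279899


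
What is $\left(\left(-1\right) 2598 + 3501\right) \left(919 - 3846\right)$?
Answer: $-2643081$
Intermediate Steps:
$\left(\left(-1\right) 2598 + 3501\right) \left(919 - 3846\right) = \left(-2598 + 3501\right) \left(-2927\right) = 903 \left(-2927\right) = -2643081$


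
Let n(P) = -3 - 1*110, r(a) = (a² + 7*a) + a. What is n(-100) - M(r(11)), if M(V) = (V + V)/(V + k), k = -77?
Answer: -697/6 ≈ -116.17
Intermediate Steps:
r(a) = a² + 8*a
n(P) = -113 (n(P) = -3 - 110 = -113)
M(V) = 2*V/(-77 + V) (M(V) = (V + V)/(V - 77) = (2*V)/(-77 + V) = 2*V/(-77 + V))
n(-100) - M(r(11)) = -113 - 2*11*(8 + 11)/(-77 + 11*(8 + 11)) = -113 - 2*11*19/(-77 + 11*19) = -113 - 2*209/(-77 + 209) = -113 - 2*209/132 = -113 - 1*19/6 = -113 - 19/6 = -697/6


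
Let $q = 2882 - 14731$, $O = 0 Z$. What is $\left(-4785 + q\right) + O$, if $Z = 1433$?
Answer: $-16634$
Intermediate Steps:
$O = 0$ ($O = 0 \cdot 1433 = 0$)
$q = -11849$ ($q = 2882 - 14731 = -11849$)
$\left(-4785 + q\right) + O = \left(-4785 - 11849\right) + 0 = -16634 + 0 = -16634$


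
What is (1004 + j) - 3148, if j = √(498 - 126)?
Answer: -2144 + 2*√93 ≈ -2124.7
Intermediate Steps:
j = 2*√93 (j = √372 = 2*√93 ≈ 19.287)
(1004 + j) - 3148 = (1004 + 2*√93) - 3148 = -2144 + 2*√93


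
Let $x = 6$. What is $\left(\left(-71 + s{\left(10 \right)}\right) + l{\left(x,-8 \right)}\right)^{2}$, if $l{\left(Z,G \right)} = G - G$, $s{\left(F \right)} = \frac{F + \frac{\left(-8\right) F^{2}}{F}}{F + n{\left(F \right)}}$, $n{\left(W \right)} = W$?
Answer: $\frac{22201}{4} \approx 5550.3$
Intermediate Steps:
$s{\left(F \right)} = - \frac{7}{2}$ ($s{\left(F \right)} = \frac{F + \frac{\left(-8\right) F^{2}}{F}}{F + F} = \frac{F - 8 F}{2 F} = - 7 F \frac{1}{2 F} = - \frac{7}{2}$)
$l{\left(Z,G \right)} = 0$
$\left(\left(-71 + s{\left(10 \right)}\right) + l{\left(x,-8 \right)}\right)^{2} = \left(\left(-71 - \frac{7}{2}\right) + 0\right)^{2} = \left(- \frac{149}{2} + 0\right)^{2} = \left(- \frac{149}{2}\right)^{2} = \frac{22201}{4}$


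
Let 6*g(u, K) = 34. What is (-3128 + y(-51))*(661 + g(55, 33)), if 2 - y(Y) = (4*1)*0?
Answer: -2084000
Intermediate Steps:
y(Y) = 2 (y(Y) = 2 - 4*1*0 = 2 - 4*0 = 2 - 1*0 = 2 + 0 = 2)
g(u, K) = 17/3 (g(u, K) = (1/6)*34 = 17/3)
(-3128 + y(-51))*(661 + g(55, 33)) = (-3128 + 2)*(661 + 17/3) = -3126*2000/3 = -2084000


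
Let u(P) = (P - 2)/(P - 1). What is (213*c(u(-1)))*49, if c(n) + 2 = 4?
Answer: 20874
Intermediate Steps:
u(P) = (-2 + P)/(-1 + P)
c(n) = 2 (c(n) = -2 + 4 = 2)
(213*c(u(-1)))*49 = (213*2)*49 = 426*49 = 20874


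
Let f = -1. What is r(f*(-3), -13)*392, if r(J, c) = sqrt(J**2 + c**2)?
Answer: 392*sqrt(178) ≈ 5229.9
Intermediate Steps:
r(f*(-3), -13)*392 = sqrt((-1*(-3))**2 + (-13)**2)*392 = sqrt(3**2 + 169)*392 = sqrt(9 + 169)*392 = sqrt(178)*392 = 392*sqrt(178)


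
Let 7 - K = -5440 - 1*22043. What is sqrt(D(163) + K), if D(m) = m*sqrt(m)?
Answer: sqrt(27490 + 163*sqrt(163)) ≈ 171.96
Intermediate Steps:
K = 27490 (K = 7 - (-5440 - 1*22043) = 7 - (-5440 - 22043) = 7 - 1*(-27483) = 7 + 27483 = 27490)
D(m) = m**(3/2)
sqrt(D(163) + K) = sqrt(163**(3/2) + 27490) = sqrt(163*sqrt(163) + 27490) = sqrt(27490 + 163*sqrt(163))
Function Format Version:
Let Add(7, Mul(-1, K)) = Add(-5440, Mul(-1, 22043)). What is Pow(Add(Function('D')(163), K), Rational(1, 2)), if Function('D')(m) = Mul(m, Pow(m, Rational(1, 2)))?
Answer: Pow(Add(27490, Mul(163, Pow(163, Rational(1, 2)))), Rational(1, 2)) ≈ 171.96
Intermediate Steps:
K = 27490 (K = Add(7, Mul(-1, Add(-5440, Mul(-1, 22043)))) = Add(7, Mul(-1, Add(-5440, -22043))) = Add(7, Mul(-1, -27483)) = Add(7, 27483) = 27490)
Function('D')(m) = Pow(m, Rational(3, 2))
Pow(Add(Function('D')(163), K), Rational(1, 2)) = Pow(Add(Pow(163, Rational(3, 2)), 27490), Rational(1, 2)) = Pow(Add(Mul(163, Pow(163, Rational(1, 2))), 27490), Rational(1, 2)) = Pow(Add(27490, Mul(163, Pow(163, Rational(1, 2)))), Rational(1, 2))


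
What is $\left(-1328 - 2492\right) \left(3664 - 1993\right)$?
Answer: $-6383220$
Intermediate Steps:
$\left(-1328 - 2492\right) \left(3664 - 1993\right) = \left(-3820\right) 1671 = -6383220$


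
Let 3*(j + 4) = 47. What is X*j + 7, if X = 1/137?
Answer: 2912/411 ≈ 7.0852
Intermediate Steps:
j = 35/3 (j = -4 + (⅓)*47 = -4 + 47/3 = 35/3 ≈ 11.667)
X = 1/137 ≈ 0.0072993
X*j + 7 = (1/137)*(35/3) + 7 = 35/411 + 7 = 2912/411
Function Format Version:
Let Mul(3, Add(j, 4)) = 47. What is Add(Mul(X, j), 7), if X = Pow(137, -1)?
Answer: Rational(2912, 411) ≈ 7.0852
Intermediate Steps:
j = Rational(35, 3) (j = Add(-4, Mul(Rational(1, 3), 47)) = Add(-4, Rational(47, 3)) = Rational(35, 3) ≈ 11.667)
X = Rational(1, 137) ≈ 0.0072993
Add(Mul(X, j), 7) = Add(Mul(Rational(1, 137), Rational(35, 3)), 7) = Add(Rational(35, 411), 7) = Rational(2912, 411)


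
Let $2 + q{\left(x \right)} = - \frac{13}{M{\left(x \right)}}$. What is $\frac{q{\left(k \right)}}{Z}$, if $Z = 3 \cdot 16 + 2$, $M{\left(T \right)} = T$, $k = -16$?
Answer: $- \frac{19}{800} \approx -0.02375$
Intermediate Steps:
$q{\left(x \right)} = -2 - \frac{13}{x}$
$Z = 50$ ($Z = 48 + 2 = 50$)
$\frac{q{\left(k \right)}}{Z} = \frac{-2 - \frac{13}{-16}}{50} = \left(-2 - - \frac{13}{16}\right) \frac{1}{50} = \left(-2 + \frac{13}{16}\right) \frac{1}{50} = \left(- \frac{19}{16}\right) \frac{1}{50} = - \frac{19}{800}$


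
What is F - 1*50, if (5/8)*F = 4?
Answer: -218/5 ≈ -43.600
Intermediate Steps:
F = 32/5 (F = (8/5)*4 = 32/5 ≈ 6.4000)
F - 1*50 = 32/5 - 1*50 = 32/5 - 50 = -218/5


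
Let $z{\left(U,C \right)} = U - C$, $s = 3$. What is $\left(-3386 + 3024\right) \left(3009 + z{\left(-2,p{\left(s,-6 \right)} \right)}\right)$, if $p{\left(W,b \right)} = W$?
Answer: $-1087448$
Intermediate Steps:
$\left(-3386 + 3024\right) \left(3009 + z{\left(-2,p{\left(s,-6 \right)} \right)}\right) = \left(-3386 + 3024\right) \left(3009 - 5\right) = - 362 \left(3009 - 5\right) = \left(-362\right) 3004 = -1087448$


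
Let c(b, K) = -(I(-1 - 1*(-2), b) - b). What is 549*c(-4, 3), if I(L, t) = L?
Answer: -2745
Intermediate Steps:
c(b, K) = -1 + b (c(b, K) = -((-1 - 1*(-2)) - b) = -((-1 + 2) - b) = -(1 - b) = -1 + b)
549*c(-4, 3) = 549*(-1 - 4) = 549*(-5) = -2745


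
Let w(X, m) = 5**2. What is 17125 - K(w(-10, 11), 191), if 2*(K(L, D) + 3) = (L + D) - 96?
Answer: 17068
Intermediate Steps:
w(X, m) = 25
K(L, D) = -51 + D/2 + L/2 (K(L, D) = -3 + ((L + D) - 96)/2 = -3 + ((D + L) - 96)/2 = -3 + (-96 + D + L)/2 = -3 + (-48 + D/2 + L/2) = -51 + D/2 + L/2)
17125 - K(w(-10, 11), 191) = 17125 - (-51 + (1/2)*191 + (1/2)*25) = 17125 - (-51 + 191/2 + 25/2) = 17125 - 1*57 = 17125 - 57 = 17068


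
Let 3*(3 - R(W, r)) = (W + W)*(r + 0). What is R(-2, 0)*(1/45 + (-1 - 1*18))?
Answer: -854/15 ≈ -56.933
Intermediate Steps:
R(W, r) = 3 - 2*W*r/3 (R(W, r) = 3 - (W + W)*(r + 0)/3 = 3 - 2*W*r/3)
R(-2, 0)*(1/45 + (-1 - 1*18)) = (3 - 2/3*(-2)*0)*(1/45 + (-1 - 1*18)) = (3 + 0)*(1/45 + (-1 - 18)) = 3*(1/45 - 19) = 3*(-854/45) = -854/15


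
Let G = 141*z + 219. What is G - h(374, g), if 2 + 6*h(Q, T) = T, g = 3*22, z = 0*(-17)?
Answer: 625/3 ≈ 208.33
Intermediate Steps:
z = 0
g = 66
h(Q, T) = -1/3 + T/6
G = 219 (G = 141*0 + 219 = 0 + 219 = 219)
G - h(374, g) = 219 - (-1/3 + (1/6)*66) = 219 - (-1/3 + 11) = 219 - 1*32/3 = 219 - 32/3 = 625/3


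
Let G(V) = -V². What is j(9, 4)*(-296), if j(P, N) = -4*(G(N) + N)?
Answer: -14208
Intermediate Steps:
j(P, N) = -4*N + 4*N² (j(P, N) = -4*(-N² + N) = -4*(N - N²) = -4*N + 4*N²)
j(9, 4)*(-296) = (4*4*(-1 + 4))*(-296) = (4*4*3)*(-296) = 48*(-296) = -14208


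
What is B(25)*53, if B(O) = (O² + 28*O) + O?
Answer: 71550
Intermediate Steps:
B(O) = O² + 29*O
B(25)*53 = (25*(29 + 25))*53 = (25*54)*53 = 1350*53 = 71550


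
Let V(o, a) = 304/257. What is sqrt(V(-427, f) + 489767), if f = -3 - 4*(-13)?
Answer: sqrt(32348698711)/257 ≈ 699.83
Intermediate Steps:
f = 49 (f = -3 + 52 = 49)
V(o, a) = 304/257 (V(o, a) = 304*(1/257) = 304/257)
sqrt(V(-427, f) + 489767) = sqrt(304/257 + 489767) = sqrt(125870423/257) = sqrt(32348698711)/257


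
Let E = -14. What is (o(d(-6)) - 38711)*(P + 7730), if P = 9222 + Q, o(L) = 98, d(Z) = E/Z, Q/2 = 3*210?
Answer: -703219956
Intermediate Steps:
Q = 1260 (Q = 2*(3*210) = 2*630 = 1260)
d(Z) = -14/Z
P = 10482 (P = 9222 + 1260 = 10482)
(o(d(-6)) - 38711)*(P + 7730) = (98 - 38711)*(10482 + 7730) = -38613*18212 = -703219956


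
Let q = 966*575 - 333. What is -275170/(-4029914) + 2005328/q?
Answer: 18972467573/5154547857 ≈ 3.6807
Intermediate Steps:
q = 555117 (q = 555450 - 333 = 555117)
-275170/(-4029914) + 2005328/q = -275170/(-4029914) + 2005328/555117 = -275170*(-1/4029914) + 2005328*(1/555117) = 19655/287851 + 64688/17907 = 18972467573/5154547857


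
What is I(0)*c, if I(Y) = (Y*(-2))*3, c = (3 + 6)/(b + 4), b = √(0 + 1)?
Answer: 0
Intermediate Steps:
b = 1 (b = √1 = 1)
c = 9/5 (c = (3 + 6)/(1 + 4) = 9/5 ≈ 1.8000)
I(Y) = -6*Y (I(Y) = -2*Y*3 = -6*Y)
I(0)*c = -6*0*(9/5) = 0*(9/5) = 0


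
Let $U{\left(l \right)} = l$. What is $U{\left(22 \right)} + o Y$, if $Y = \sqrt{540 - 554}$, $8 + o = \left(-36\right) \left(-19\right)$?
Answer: $22 + 676 i \sqrt{14} \approx 22.0 + 2529.4 i$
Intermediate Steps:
$o = 676$ ($o = -8 - -684 = -8 + 684 = 676$)
$Y = i \sqrt{14}$ ($Y = \sqrt{-14} = i \sqrt{14} \approx 3.7417 i$)
$U{\left(22 \right)} + o Y = 22 + 676 i \sqrt{14}$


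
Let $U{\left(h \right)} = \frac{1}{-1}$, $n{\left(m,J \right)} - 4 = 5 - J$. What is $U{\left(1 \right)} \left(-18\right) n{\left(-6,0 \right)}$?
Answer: $162$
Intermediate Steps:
$n{\left(m,J \right)} = 9 - J$ ($n{\left(m,J \right)} = 4 - \left(-5 + J\right) = 9 - J$)
$U{\left(h \right)} = -1$
$U{\left(1 \right)} \left(-18\right) n{\left(-6,0 \right)} = \left(-1\right) \left(-18\right) \left(9 - 0\right) = 18 \left(9 + 0\right) = 18 \cdot 9 = 162$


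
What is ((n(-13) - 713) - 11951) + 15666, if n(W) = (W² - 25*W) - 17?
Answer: 3479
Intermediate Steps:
n(W) = -17 + W² - 25*W
((n(-13) - 713) - 11951) + 15666 = (((-17 + (-13)² - 25*(-13)) - 713) - 11951) + 15666 = (((-17 + 169 + 325) - 713) - 11951) + 15666 = ((477 - 713) - 11951) + 15666 = (-236 - 11951) + 15666 = -12187 + 15666 = 3479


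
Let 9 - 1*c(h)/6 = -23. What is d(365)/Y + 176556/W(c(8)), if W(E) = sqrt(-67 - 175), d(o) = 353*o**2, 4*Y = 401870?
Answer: 18811370/40187 - 88278*I*sqrt(2)/11 ≈ 468.1 - 11349.0*I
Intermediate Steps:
Y = 200935/2 (Y = (1/4)*401870 = 200935/2 ≈ 1.0047e+5)
c(h) = 192 (c(h) = 54 - 6*(-23) = 54 + 138 = 192)
W(E) = 11*I*sqrt(2) (W(E) = sqrt(-242) = 11*I*sqrt(2))
d(365)/Y + 176556/W(c(8)) = (353*365**2)/(200935/2) + 176556/((11*I*sqrt(2))) = (353*133225)*(2/200935) + 176556*(-I*sqrt(2)/22) = 47028425*(2/200935) - 88278*I*sqrt(2)/11 = 18811370/40187 - 88278*I*sqrt(2)/11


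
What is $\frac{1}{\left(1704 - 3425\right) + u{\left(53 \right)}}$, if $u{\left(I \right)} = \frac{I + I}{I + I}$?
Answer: $- \frac{1}{1720} \approx -0.00058139$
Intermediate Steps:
$u{\left(I \right)} = 1$ ($u{\left(I \right)} = \frac{2 I}{2 I} = 2 I \frac{1}{2 I} = 1$)
$\frac{1}{\left(1704 - 3425\right) + u{\left(53 \right)}} = \frac{1}{\left(1704 - 3425\right) + 1} = \frac{1}{-1721 + 1} = \frac{1}{-1720} = - \frac{1}{1720}$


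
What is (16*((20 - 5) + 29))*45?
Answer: 31680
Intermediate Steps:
(16*((20 - 5) + 29))*45 = (16*(15 + 29))*45 = (16*44)*45 = 704*45 = 31680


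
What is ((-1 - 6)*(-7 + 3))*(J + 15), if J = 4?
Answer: 532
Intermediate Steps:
((-1 - 6)*(-7 + 3))*(J + 15) = ((-1 - 6)*(-7 + 3))*(4 + 15) = -7*(-4)*19 = 28*19 = 532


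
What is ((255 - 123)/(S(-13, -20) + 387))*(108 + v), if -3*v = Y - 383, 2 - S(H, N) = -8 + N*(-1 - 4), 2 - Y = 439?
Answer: 4576/27 ≈ 169.48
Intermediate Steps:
Y = -437 (Y = 2 - 1*439 = 2 - 439 = -437)
S(H, N) = 10 + 5*N (S(H, N) = 2 - (-8 + N*(-1 - 4)) = 2 - (-8 + N*(-5)) = 2 - (-8 - 5*N) = 2 + (8 + 5*N) = 10 + 5*N)
v = 820/3 (v = -(-437 - 383)/3 = -⅓*(-820) = 820/3 ≈ 273.33)
((255 - 123)/(S(-13, -20) + 387))*(108 + v) = ((255 - 123)/((10 + 5*(-20)) + 387))*(108 + 820/3) = (132/((10 - 100) + 387))*(1144/3) = (132/(-90 + 387))*(1144/3) = (132/297)*(1144/3) = (132*(1/297))*(1144/3) = (4/9)*(1144/3) = 4576/27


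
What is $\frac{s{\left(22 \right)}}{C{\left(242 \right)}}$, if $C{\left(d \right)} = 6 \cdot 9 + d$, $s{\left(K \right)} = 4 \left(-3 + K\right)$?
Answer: $\frac{19}{74} \approx 0.25676$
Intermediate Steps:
$s{\left(K \right)} = -12 + 4 K$
$C{\left(d \right)} = 54 + d$
$\frac{s{\left(22 \right)}}{C{\left(242 \right)}} = \frac{-12 + 4 \cdot 22}{54 + 242} = \frac{-12 + 88}{296} = 76 \cdot \frac{1}{296} = \frac{19}{74}$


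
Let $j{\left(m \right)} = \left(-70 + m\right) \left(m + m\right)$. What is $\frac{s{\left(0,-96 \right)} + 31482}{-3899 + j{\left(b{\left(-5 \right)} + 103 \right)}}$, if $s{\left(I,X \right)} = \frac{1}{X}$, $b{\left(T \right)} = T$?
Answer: $\frac{431753}{21792} \approx 19.812$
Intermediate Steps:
$j{\left(m \right)} = 2 m \left(-70 + m\right)$ ($j{\left(m \right)} = \left(-70 + m\right) 2 m = 2 m \left(-70 + m\right)$)
$\frac{s{\left(0,-96 \right)} + 31482}{-3899 + j{\left(b{\left(-5 \right)} + 103 \right)}} = \frac{\frac{1}{-96} + 31482}{-3899 + 2 \left(-5 + 103\right) \left(-70 + \left(-5 + 103\right)\right)} = \frac{- \frac{1}{96} + 31482}{-3899 + 2 \cdot 98 \left(-70 + 98\right)} = \frac{3022271}{96 \left(-3899 + 2 \cdot 98 \cdot 28\right)} = \frac{3022271}{96 \left(-3899 + 5488\right)} = \frac{3022271}{96 \cdot 1589} = \frac{3022271}{96} \cdot \frac{1}{1589} = \frac{431753}{21792}$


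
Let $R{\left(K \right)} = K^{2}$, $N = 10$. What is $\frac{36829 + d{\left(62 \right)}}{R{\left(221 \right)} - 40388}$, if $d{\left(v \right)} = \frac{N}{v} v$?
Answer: $\frac{36839}{8453} \approx 4.3581$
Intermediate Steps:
$d{\left(v \right)} = 10$ ($d{\left(v \right)} = \frac{10}{v} v = 10$)
$\frac{36829 + d{\left(62 \right)}}{R{\left(221 \right)} - 40388} = \frac{36829 + 10}{221^{2} - 40388} = \frac{36839}{48841 - 40388} = \frac{36839}{8453}$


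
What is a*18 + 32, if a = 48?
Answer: 896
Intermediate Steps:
a*18 + 32 = 48*18 + 32 = 864 + 32 = 896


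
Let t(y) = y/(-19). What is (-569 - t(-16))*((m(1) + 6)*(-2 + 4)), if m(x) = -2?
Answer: -86616/19 ≈ -4558.7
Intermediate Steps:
t(y) = -y/19 (t(y) = y*(-1/19) = -y/19)
(-569 - t(-16))*((m(1) + 6)*(-2 + 4)) = (-569 - (-1)*(-16)/19)*((-2 + 6)*(-2 + 4)) = (-569 - 1*16/19)*(4*2) = (-569 - 16/19)*8 = -10827/19*8 = -86616/19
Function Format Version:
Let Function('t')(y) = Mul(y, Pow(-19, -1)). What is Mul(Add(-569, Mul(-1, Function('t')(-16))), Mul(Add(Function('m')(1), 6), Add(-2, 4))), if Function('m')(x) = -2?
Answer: Rational(-86616, 19) ≈ -4558.7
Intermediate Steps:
Function('t')(y) = Mul(Rational(-1, 19), y) (Function('t')(y) = Mul(y, Rational(-1, 19)) = Mul(Rational(-1, 19), y))
Mul(Add(-569, Mul(-1, Function('t')(-16))), Mul(Add(Function('m')(1), 6), Add(-2, 4))) = Mul(Add(-569, Mul(-1, Mul(Rational(-1, 19), -16))), Mul(Add(-2, 6), Add(-2, 4))) = Mul(Add(-569, Mul(-1, Rational(16, 19))), Mul(4, 2)) = Mul(Add(-569, Rational(-16, 19)), 8) = Mul(Rational(-10827, 19), 8) = Rational(-86616, 19)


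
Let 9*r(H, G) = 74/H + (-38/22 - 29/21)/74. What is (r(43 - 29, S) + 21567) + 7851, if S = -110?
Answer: 2262965632/76923 ≈ 29419.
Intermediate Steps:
r(H, G) = -359/76923 + 74/(9*H) (r(H, G) = (74/H + (-38/22 - 29/21)/74)/9 = (74/H + (-38*1/22 - 29*1/21)*(1/74))/9 = (74/H + (-19/11 - 29/21)*(1/74))/9 = (74/H - 718/231*1/74)/9 = (74/H - 359/8547)/9 = (-359/8547 + 74/H)/9 = -359/76923 + 74/(9*H))
(r(43 - 29, S) + 21567) + 7851 = ((632478 - 359*(43 - 29))/(76923*(43 - 29)) + 21567) + 7851 = ((1/76923)*(632478 - 359*14)/14 + 21567) + 7851 = ((1/76923)*(1/14)*(632478 - 5026) + 21567) + 7851 = ((1/76923)*(1/14)*627452 + 21567) + 7851 = (44818/76923 + 21567) + 7851 = 1659043159/76923 + 7851 = 2262965632/76923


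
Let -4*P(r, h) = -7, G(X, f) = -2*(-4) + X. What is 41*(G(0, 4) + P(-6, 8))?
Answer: 1599/4 ≈ 399.75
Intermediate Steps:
G(X, f) = 8 + X
P(r, h) = 7/4 (P(r, h) = -¼*(-7) = 7/4)
41*(G(0, 4) + P(-6, 8)) = 41*((8 + 0) + 7/4) = 41*(8 + 7/4) = 41*(39/4) = 1599/4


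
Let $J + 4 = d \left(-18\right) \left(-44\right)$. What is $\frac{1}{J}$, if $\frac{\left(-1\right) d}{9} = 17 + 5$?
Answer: $- \frac{1}{156820} \approx -6.3767 \cdot 10^{-6}$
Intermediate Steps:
$d = -198$ ($d = - 9 \left(17 + 5\right) = \left(-9\right) 22 = -198$)
$J = -156820$ ($J = -4 + \left(-198\right) \left(-18\right) \left(-44\right) = -4 + 3564 \left(-44\right) = -4 - 156816 = -156820$)
$\frac{1}{J} = \frac{1}{-156820} = - \frac{1}{156820}$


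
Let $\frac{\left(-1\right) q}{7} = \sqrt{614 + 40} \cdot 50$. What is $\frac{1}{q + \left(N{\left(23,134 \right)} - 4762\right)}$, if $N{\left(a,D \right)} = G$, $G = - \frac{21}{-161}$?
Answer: $\frac{2519029}{30385547471} - \frac{185150 \sqrt{654}}{30385547471} \approx -7.2926 \cdot 10^{-5}$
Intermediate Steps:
$G = \frac{3}{23}$ ($G = \left(-21\right) \left(- \frac{1}{161}\right) = \frac{3}{23} \approx 0.13043$)
$N{\left(a,D \right)} = \frac{3}{23}$
$q = - 350 \sqrt{654}$ ($q = - 7 \sqrt{614 + 40} \cdot 50 = - 7 \sqrt{654} \cdot 50 = - 7 \cdot 50 \sqrt{654} = - 350 \sqrt{654} \approx -8950.7$)
$\frac{1}{q + \left(N{\left(23,134 \right)} - 4762\right)} = \frac{1}{- 350 \sqrt{654} + \left(\frac{3}{23} - 4762\right)} = \frac{1}{- 350 \sqrt{654} - \frac{109523}{23}} = \frac{1}{- \frac{109523}{23} - 350 \sqrt{654}}$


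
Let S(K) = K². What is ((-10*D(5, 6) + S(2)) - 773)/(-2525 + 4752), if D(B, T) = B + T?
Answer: -879/2227 ≈ -0.39470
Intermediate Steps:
((-10*D(5, 6) + S(2)) - 773)/(-2525 + 4752) = ((-10*(5 + 6) + 2²) - 773)/(-2525 + 4752) = ((-10*11 + 4) - 773)/2227 = ((-110 + 4) - 773)*(1/2227) = (-106 - 773)*(1/2227) = -879*1/2227 = -879/2227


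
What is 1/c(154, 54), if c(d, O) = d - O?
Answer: 1/100 ≈ 0.010000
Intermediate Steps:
1/c(154, 54) = 1/(154 - 1*54) = 1/(154 - 54) = 1/100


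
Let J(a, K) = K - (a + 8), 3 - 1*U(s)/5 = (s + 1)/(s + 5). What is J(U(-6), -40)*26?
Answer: -988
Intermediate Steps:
U(s) = 15 - 5*(1 + s)/(5 + s) (U(s) = 15 - 5*(s + 1)/(s + 5) = 15 - 5*(1 + s)/(5 + s))
J(a, K) = -8 + K - a (J(a, K) = K - (8 + a) = K + (-8 - a) = -8 + K - a)
J(U(-6), -40)*26 = (-8 - 40 - 10*(7 - 6)/(5 - 6))*26 = (-8 - 40 - 10/(-1))*26 = (-8 - 40 - 10*(-1))*26 = (-8 - 40 - 1*(-10))*26 = (-8 - 40 + 10)*26 = -38*26 = -988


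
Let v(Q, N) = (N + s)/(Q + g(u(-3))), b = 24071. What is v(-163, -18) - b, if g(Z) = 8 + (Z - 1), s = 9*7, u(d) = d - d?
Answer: -1251707/52 ≈ -24071.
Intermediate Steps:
u(d) = 0
s = 63
g(Z) = 7 + Z (g(Z) = 8 + (-1 + Z) = 7 + Z)
v(Q, N) = (63 + N)/(7 + Q) (v(Q, N) = (N + 63)/(Q + (7 + 0)) = (63 + N)/(Q + 7) = (63 + N)/(7 + Q))
v(-163, -18) - b = (63 - 18)/(7 - 163) - 1*24071 = 45/(-156) - 24071 = -1/156*45 - 24071 = -15/52 - 24071 = -1251707/52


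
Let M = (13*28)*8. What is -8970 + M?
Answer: -6058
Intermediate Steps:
M = 2912 (M = 364*8 = 2912)
-8970 + M = -8970 + 2912 = -6058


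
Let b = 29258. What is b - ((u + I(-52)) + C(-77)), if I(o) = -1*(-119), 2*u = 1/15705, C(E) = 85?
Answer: 912586139/31410 ≈ 29054.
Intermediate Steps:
u = 1/31410 (u = (½)/15705 = (½)*(1/15705) = 1/31410 ≈ 3.1837e-5)
I(o) = 119
b - ((u + I(-52)) + C(-77)) = 29258 - ((1/31410 + 119) + 85) = 29258 - (3737791/31410 + 85) = 29258 - 1*6407641/31410 = 29258 - 6407641/31410 = 912586139/31410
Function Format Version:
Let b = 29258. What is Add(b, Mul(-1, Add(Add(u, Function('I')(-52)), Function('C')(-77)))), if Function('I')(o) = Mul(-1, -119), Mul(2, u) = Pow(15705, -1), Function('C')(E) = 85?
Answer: Rational(912586139, 31410) ≈ 29054.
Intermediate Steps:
u = Rational(1, 31410) (u = Mul(Rational(1, 2), Pow(15705, -1)) = Mul(Rational(1, 2), Rational(1, 15705)) = Rational(1, 31410) ≈ 3.1837e-5)
Function('I')(o) = 119
Add(b, Mul(-1, Add(Add(u, Function('I')(-52)), Function('C')(-77)))) = Add(29258, Mul(-1, Add(Add(Rational(1, 31410), 119), 85))) = Add(29258, Mul(-1, Add(Rational(3737791, 31410), 85))) = Add(29258, Mul(-1, Rational(6407641, 31410))) = Add(29258, Rational(-6407641, 31410)) = Rational(912586139, 31410)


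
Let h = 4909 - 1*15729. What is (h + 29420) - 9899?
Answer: 8701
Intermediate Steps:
h = -10820 (h = 4909 - 15729 = -10820)
(h + 29420) - 9899 = (-10820 + 29420) - 9899 = 18600 - 9899 = 8701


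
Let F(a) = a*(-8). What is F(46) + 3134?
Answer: 2766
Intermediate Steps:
F(a) = -8*a
F(46) + 3134 = -8*46 + 3134 = -368 + 3134 = 2766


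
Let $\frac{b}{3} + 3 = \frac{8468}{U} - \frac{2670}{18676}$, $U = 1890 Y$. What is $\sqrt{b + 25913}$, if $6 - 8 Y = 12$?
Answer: $\frac{\sqrt{93281549526030}}{60030} \approx 160.89$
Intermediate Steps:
$Y = - \frac{3}{4}$ ($Y = \frac{3}{4} - \frac{3}{2} = - \frac{3}{4} \approx -0.75$)
$U = - \frac{2835}{2}$ ($U = 1890 \left(- \frac{3}{4}\right) = - \frac{2835}{2} \approx -1417.5$)
$b = - \frac{4925567}{180090}$ ($b = -9 + 3 \left(\frac{8468}{- \frac{2835}{2}} - \frac{2670}{18676}\right) = -9 + 3 \left(8468 \left(- \frac{2}{2835}\right) - \frac{1335}{9338}\right) = -9 + 3 \left(- \frac{16936}{2835} - \frac{1335}{9338}\right) = -9 + 3 \left(- \frac{3304757}{540270}\right) = -9 - \frac{3304757}{180090} = - \frac{4925567}{180090} \approx -27.351$)
$\sqrt{b + 25913} = \sqrt{- \frac{4925567}{180090} + 25913} = \sqrt{\frac{4661746603}{180090}} = \frac{\sqrt{93281549526030}}{60030}$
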